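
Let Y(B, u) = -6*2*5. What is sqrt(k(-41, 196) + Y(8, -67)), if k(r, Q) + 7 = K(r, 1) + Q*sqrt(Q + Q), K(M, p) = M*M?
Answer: sqrt(1614 + 2744*sqrt(2)) ≈ 74.126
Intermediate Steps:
K(M, p) = M**2
Y(B, u) = -60 (Y(B, u) = -12*5 = -60)
k(r, Q) = -7 + r**2 + sqrt(2)*Q**(3/2) (k(r, Q) = -7 + (r**2 + Q*sqrt(Q + Q)) = -7 + (r**2 + Q*sqrt(2*Q)) = -7 + (r**2 + Q*(sqrt(2)*sqrt(Q))) = -7 + (r**2 + sqrt(2)*Q**(3/2)) = -7 + r**2 + sqrt(2)*Q**(3/2))
sqrt(k(-41, 196) + Y(8, -67)) = sqrt((-7 + (-41)**2 + sqrt(2)*196**(3/2)) - 60) = sqrt((-7 + 1681 + sqrt(2)*2744) - 60) = sqrt((-7 + 1681 + 2744*sqrt(2)) - 60) = sqrt((1674 + 2744*sqrt(2)) - 60) = sqrt(1614 + 2744*sqrt(2))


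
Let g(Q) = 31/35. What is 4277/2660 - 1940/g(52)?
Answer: -25783059/11780 ≈ -2188.7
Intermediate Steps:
g(Q) = 31/35 (g(Q) = 31*(1/35) = 31/35)
4277/2660 - 1940/g(52) = 4277/2660 - 1940/31/35 = 4277*(1/2660) - 1940*35/31 = 611/380 - 67900/31 = -25783059/11780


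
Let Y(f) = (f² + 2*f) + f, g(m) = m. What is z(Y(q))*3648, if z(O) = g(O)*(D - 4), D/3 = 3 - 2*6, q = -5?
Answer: -1130880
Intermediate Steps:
D = -27 (D = 3*(3 - 2*6) = 3*(3 - 12) = 3*(-9) = -27)
Y(f) = f² + 3*f
z(O) = -31*O (z(O) = O*(-27 - 4) = O*(-31) = -31*O)
z(Y(q))*3648 = -(-155)*(3 - 5)*3648 = -(-155)*(-2)*3648 = -31*10*3648 = -310*3648 = -1130880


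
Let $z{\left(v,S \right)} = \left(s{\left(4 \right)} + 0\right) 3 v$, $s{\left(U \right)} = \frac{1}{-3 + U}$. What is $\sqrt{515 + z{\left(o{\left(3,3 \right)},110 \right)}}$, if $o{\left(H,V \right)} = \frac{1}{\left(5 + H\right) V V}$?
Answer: $\frac{\sqrt{74166}}{12} \approx 22.695$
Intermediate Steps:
$o{\left(H,V \right)} = \frac{1}{V^{2} \left(5 + H\right)}$ ($o{\left(H,V \right)} = \frac{1}{V \left(5 + H\right) V} = \frac{1}{V^{2} \left(5 + H\right)}$)
$z{\left(v,S \right)} = 3 v$ ($z{\left(v,S \right)} = \left(\frac{1}{-3 + 4} + 0\right) 3 v = \left(1^{-1} + 0\right) 3 v = \left(1 + 0\right) 3 v = 1 \cdot 3 v = 3 v$)
$\sqrt{515 + z{\left(o{\left(3,3 \right)},110 \right)}} = \sqrt{515 + 3 \frac{1}{9 \left(5 + 3\right)}} = \sqrt{515 + 3 \frac{1}{9 \cdot 8}} = \sqrt{515 + 3 \cdot \frac{1}{9} \cdot \frac{1}{8}} = \sqrt{515 + 3 \cdot \frac{1}{72}} = \sqrt{515 + \frac{1}{24}} = \sqrt{\frac{12361}{24}} = \frac{\sqrt{74166}}{12}$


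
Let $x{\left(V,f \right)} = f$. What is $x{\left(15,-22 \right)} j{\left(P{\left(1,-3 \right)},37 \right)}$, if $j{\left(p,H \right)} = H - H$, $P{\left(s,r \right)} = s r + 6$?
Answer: $0$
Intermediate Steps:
$P{\left(s,r \right)} = 6 + r s$ ($P{\left(s,r \right)} = r s + 6 = 6 + r s$)
$j{\left(p,H \right)} = 0$
$x{\left(15,-22 \right)} j{\left(P{\left(1,-3 \right)},37 \right)} = \left(-22\right) 0 = 0$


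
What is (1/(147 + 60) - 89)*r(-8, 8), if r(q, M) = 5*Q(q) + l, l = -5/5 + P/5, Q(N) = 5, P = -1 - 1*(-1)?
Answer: -147376/69 ≈ -2135.9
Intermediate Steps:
P = 0 (P = -1 + 1 = 0)
l = -1 (l = -5/5 + 0/5 = -5*⅕ + 0*(⅕) = -1 + 0 = -1)
r(q, M) = 24 (r(q, M) = 5*5 - 1 = 25 - 1 = 24)
(1/(147 + 60) - 89)*r(-8, 8) = (1/(147 + 60) - 89)*24 = (1/207 - 89)*24 = -18422/207*24 = -147376/69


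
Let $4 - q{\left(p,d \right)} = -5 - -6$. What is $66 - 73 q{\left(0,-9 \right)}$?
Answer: $-153$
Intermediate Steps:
$q{\left(p,d \right)} = 3$ ($q{\left(p,d \right)} = 4 - \left(-5 - -6\right) = 4 - \left(-5 + 6\right) = 4 - 1 = 3$)
$66 - 73 q{\left(0,-9 \right)} = 66 - 219 = -153$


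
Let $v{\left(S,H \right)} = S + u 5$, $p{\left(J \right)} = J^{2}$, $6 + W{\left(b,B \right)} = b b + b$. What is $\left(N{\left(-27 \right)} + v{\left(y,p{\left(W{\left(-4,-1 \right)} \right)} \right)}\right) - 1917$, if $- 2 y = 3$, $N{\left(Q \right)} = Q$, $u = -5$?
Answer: $- \frac{3941}{2} \approx -1970.5$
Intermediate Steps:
$W{\left(b,B \right)} = -6 + b + b^{2}$ ($W{\left(b,B \right)} = -6 + \left(b b + b\right) = -6 + \left(b^{2} + b\right) = -6 + \left(b + b^{2}\right) = -6 + b + b^{2}$)
$y = - \frac{3}{2}$ ($y = \left(- \frac{1}{2}\right) 3 = - \frac{3}{2} \approx -1.5$)
$v{\left(S,H \right)} = -25 + S$ ($v{\left(S,H \right)} = S - 25 = -25 + S$)
$\left(N{\left(-27 \right)} + v{\left(y,p{\left(W{\left(-4,-1 \right)} \right)} \right)}\right) - 1917 = \left(-27 - \frac{53}{2}\right) - 1917 = - \frac{107}{2} - 1917 = - \frac{3941}{2}$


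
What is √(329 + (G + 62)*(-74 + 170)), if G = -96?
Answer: I*√2935 ≈ 54.176*I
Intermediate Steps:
√(329 + (G + 62)*(-74 + 170)) = √(329 + (-96 + 62)*(-74 + 170)) = √(329 - 34*96) = √(329 - 3264) = √(-2935) = I*√2935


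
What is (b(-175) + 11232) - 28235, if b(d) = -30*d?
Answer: -11753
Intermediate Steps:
(b(-175) + 11232) - 28235 = (-30*(-175) + 11232) - 28235 = (5250 + 11232) - 28235 = 16482 - 28235 = -11753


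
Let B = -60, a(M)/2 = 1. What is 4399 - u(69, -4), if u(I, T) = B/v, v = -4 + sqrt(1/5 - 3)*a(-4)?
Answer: 74633/17 - 15*I*sqrt(70)/17 ≈ 4390.2 - 7.3823*I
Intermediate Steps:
a(M) = 2 (a(M) = 2*1 = 2)
v = -4 + 2*I*sqrt(70)/5 (v = -4 + sqrt(1/5 - 3)*2 = -4 + sqrt(-14/5)*2 = -4 + (I*sqrt(70)/5)*2 = -4 + 2*I*sqrt(70)/5 ≈ -4.0 + 3.3466*I)
u(I, T) = -60/(-4 + 2*I*sqrt(70)/5)
4399 - u(69, -4) = 4399 - (150/17 + 15*I*sqrt(70)/17) = 4399 + (-150/17 - 15*I*sqrt(70)/17) = 74633/17 - 15*I*sqrt(70)/17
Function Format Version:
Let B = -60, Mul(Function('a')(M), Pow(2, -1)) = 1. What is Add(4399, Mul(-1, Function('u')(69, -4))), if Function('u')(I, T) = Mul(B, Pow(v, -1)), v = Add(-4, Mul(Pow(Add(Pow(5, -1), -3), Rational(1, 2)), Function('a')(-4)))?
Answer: Add(Rational(74633, 17), Mul(Rational(-15, 17), I, Pow(70, Rational(1, 2)))) ≈ Add(4390.2, Mul(-7.3823, I))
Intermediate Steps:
Function('a')(M) = 2 (Function('a')(M) = Mul(2, 1) = 2)
v = Add(-4, Mul(Rational(2, 5), I, Pow(70, Rational(1, 2)))) (v = Add(-4, Mul(Pow(Add(Pow(5, -1), -3), Rational(1, 2)), 2)) = Add(-4, Mul(Pow(Add(Rational(1, 5), -3), Rational(1, 2)), 2)) = Add(-4, Mul(Pow(Rational(-14, 5), Rational(1, 2)), 2)) = Add(-4, Mul(Mul(Rational(1, 5), I, Pow(70, Rational(1, 2))), 2)) = Add(-4, Mul(Rational(2, 5), I, Pow(70, Rational(1, 2)))) ≈ Add(-4.0000, Mul(3.3466, I)))
Function('u')(I, T) = Mul(-60, Pow(Add(-4, Mul(Rational(2, 5), I, Pow(70, Rational(1, 2)))), -1))
Add(4399, Mul(-1, Function('u')(69, -4))) = Add(4399, Mul(-1, Add(Rational(150, 17), Mul(Rational(15, 17), I, Pow(70, Rational(1, 2)))))) = Add(4399, Add(Rational(-150, 17), Mul(Rational(-15, 17), I, Pow(70, Rational(1, 2))))) = Add(Rational(74633, 17), Mul(Rational(-15, 17), I, Pow(70, Rational(1, 2))))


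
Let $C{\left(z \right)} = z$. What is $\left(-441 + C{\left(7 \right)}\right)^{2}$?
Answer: $188356$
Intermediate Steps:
$\left(-441 + C{\left(7 \right)}\right)^{2} = \left(-441 + 7\right)^{2} = \left(-434\right)^{2} = 188356$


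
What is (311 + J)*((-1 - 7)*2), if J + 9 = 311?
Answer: -9808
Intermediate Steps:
J = 302 (J = -9 + 311 = 302)
(311 + J)*((-1 - 7)*2) = (311 + 302)*((-1 - 7)*2) = 613*(-8*2) = 613*(-16) = -9808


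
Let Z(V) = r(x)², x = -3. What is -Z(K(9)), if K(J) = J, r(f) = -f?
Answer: -9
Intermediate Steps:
Z(V) = 9 (Z(V) = (-1*(-3))² = 3² = 9)
-Z(K(9)) = -1*9 = -9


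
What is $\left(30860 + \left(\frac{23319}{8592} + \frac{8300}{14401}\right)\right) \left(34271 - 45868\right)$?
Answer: $- \frac{14762283663263161}{41244464} \approx -3.5792 \cdot 10^{8}$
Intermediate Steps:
$\left(30860 + \left(\frac{23319}{8592} + \frac{8300}{14401}\right)\right) \left(34271 - 45868\right) = \left(30860 + \left(23319 \cdot \frac{1}{8592} + 8300 \cdot \frac{1}{14401}\right)\right) \left(-11597\right) = \left(30860 + \left(\frac{7773}{2864} + \frac{8300}{14401}\right)\right) \left(-11597\right) = \left(30860 + \frac{135710173}{41244464}\right) \left(-11597\right) = \frac{1272939869213}{41244464} \left(-11597\right) = - \frac{14762283663263161}{41244464}$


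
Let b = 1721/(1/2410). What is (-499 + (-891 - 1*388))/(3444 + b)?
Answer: -889/2075527 ≈ -0.00042833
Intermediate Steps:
b = 4147610 (b = 1721/(1/2410) = 1721*2410 = 4147610)
(-499 + (-891 - 1*388))/(3444 + b) = (-499 + (-891 - 1*388))/(3444 + 4147610) = (-499 + (-891 - 388))/4151054 = (-499 - 1279)*(1/4151054) = -1778*1/4151054 = -889/2075527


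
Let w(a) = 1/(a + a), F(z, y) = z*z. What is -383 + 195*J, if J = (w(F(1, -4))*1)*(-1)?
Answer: -961/2 ≈ -480.50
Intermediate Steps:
F(z, y) = z**2
w(a) = 1/(2*a)
J = -1/2 (J = ((1/(2*(1**2)))*1)*(-1) = (((1/2)/1)*1)*(-1) = (((1/2)*1)*1)*(-1) = ((1/2)*1)*(-1) = (1/2)*(-1) = -1/2 ≈ -0.50000)
-383 + 195*J = -383 + 195*(-1/2) = -383 - 195/2 = -961/2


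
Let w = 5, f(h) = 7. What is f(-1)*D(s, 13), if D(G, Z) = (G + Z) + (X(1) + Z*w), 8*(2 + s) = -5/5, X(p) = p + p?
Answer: 4361/8 ≈ 545.13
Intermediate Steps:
X(p) = 2*p
s = -17/8 (s = -2 + (-5/5)/8 = -2 + (-5*1/5)/8 = -2 + (1/8)*(-1) = -2 - 1/8 = -17/8 ≈ -2.1250)
D(G, Z) = 2 + G + 6*Z (D(G, Z) = (G + Z) + (2*1 + Z*5) = (G + Z) + (2 + 5*Z) = 2 + G + 6*Z)
f(-1)*D(s, 13) = 7*(2 - 17/8 + 6*13) = 7*(2 - 17/8 + 78) = 7*(623/8) = 4361/8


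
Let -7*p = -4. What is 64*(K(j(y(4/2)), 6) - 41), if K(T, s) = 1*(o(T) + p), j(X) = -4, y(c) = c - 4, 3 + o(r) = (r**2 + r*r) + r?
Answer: -6912/7 ≈ -987.43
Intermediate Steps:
p = 4/7 (p = -1/7*(-4) = 4/7 ≈ 0.57143)
o(r) = -3 + r + 2*r**2 (o(r) = -3 + ((r**2 + r*r) + r) = -3 + ((r**2 + r**2) + r) = -3 + (2*r**2 + r) = -3 + (r + 2*r**2) = -3 + r + 2*r**2)
y(c) = -4 + c
K(T, s) = -17/7 + T + 2*T**2 (K(T, s) = 1*((-3 + T + 2*T**2) + 4/7) = 1*(-17/7 + T + 2*T**2) = -17/7 + T + 2*T**2)
64*(K(j(y(4/2)), 6) - 41) = 64*((-17/7 - 4 + 2*(-4)**2) - 41) = 64*((-17/7 - 4 + 2*16) - 41) = 64*((-17/7 - 4 + 32) - 41) = 64*(179/7 - 41) = 64*(-108/7) = -6912/7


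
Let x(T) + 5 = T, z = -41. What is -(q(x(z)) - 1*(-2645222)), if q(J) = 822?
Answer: -2646044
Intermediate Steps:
x(T) = -5 + T
-(q(x(z)) - 1*(-2645222)) = -(822 - 1*(-2645222)) = -(822 + 2645222) = -1*2646044 = -2646044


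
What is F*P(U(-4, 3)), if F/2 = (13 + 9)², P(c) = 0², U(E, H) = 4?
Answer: 0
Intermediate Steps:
P(c) = 0
F = 968 (F = 2*(13 + 9)² = 2*22² = 2*484 = 968)
F*P(U(-4, 3)) = 968*0 = 0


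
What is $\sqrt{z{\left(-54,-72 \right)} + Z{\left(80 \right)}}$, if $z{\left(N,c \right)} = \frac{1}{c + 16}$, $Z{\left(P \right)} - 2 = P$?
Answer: $\frac{\sqrt{64274}}{28} \approx 9.0544$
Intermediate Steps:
$Z{\left(P \right)} = 2 + P$
$z{\left(N,c \right)} = \frac{1}{16 + c}$
$\sqrt{z{\left(-54,-72 \right)} + Z{\left(80 \right)}} = \sqrt{\frac{1}{16 - 72} + \left(2 + 80\right)} = \sqrt{\frac{1}{-56} + 82} = \sqrt{- \frac{1}{56} + 82} = \sqrt{\frac{4591}{56}} = \frac{\sqrt{64274}}{28}$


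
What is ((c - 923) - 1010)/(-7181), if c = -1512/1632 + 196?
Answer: 118179/488308 ≈ 0.24202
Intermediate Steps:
c = 13265/68 (c = -1512*1/1632 + 196 = -63/68 + 196 = 13265/68 ≈ 195.07)
((c - 923) - 1010)/(-7181) = ((13265/68 - 923) - 1010)/(-7181) = (-49499/68 - 1010)*(-1/7181) = -118179/68*(-1/7181) = 118179/488308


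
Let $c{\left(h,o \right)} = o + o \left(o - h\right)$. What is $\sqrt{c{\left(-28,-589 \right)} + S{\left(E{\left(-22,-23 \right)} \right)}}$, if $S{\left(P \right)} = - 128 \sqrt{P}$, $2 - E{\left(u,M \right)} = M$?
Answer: $20 \sqrt{823} \approx 573.76$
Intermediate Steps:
$E{\left(u,M \right)} = 2 - M$
$\sqrt{c{\left(-28,-589 \right)} + S{\left(E{\left(-22,-23 \right)} \right)}} = \sqrt{- 589 \left(1 - 589 - -28\right) - 128 \sqrt{2 - -23}} = \sqrt{- 589 \left(1 - 589 + 28\right) - 128 \sqrt{2 + 23}} = \sqrt{\left(-589\right) \left(-560\right) - 128 \sqrt{25}} = \sqrt{329840 - 640} = \sqrt{329200} = 20 \sqrt{823}$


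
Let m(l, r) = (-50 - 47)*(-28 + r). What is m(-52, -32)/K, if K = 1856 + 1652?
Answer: 1455/877 ≈ 1.6591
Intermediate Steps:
m(l, r) = 2716 - 97*r (m(l, r) = -97*(-28 + r) = 2716 - 97*r)
K = 3508
m(-52, -32)/K = (2716 - 97*(-32))/3508 = (2716 + 3104)*(1/3508) = 5820*(1/3508) = 1455/877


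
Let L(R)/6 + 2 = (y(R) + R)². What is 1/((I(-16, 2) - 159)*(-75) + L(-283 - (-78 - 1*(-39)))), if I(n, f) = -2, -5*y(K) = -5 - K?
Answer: 25/13073661 ≈ 1.9122e-6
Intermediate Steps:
y(K) = 1 + K/5 (y(K) = -(-5 - K)/5 = 1 + K/5)
L(R) = -12 + 6*(1 + 6*R/5)² (L(R) = -12 + 6*((1 + R/5) + R)² = -12 + 6*(1 + 6*R/5)²)
1/((I(-16, 2) - 159)*(-75) + L(-283 - (-78 - 1*(-39)))) = 1/((-2 - 159)*(-75) + (-12 + 6*(5 + 6*(-283 - (-78 - 1*(-39))))²/25)) = 1/(-161*(-75) + (-12 + 6*(5 + 6*(-283 - (-78 + 39)))²/25)) = 1/(12075 + (-12 + 6*(5 + 6*(-283 - 1*(-39)))²/25)) = 1/(12075 + (-12 + 6*(5 + 6*(-283 + 39))²/25)) = 1/(12075 + (-12 + 6*(5 + 6*(-244))²/25)) = 1/(12075 + (-12 + 6*(5 - 1464)²/25)) = 1/(12075 + (-12 + (6/25)*(-1459)²)) = 1/(12075 + (-12 + (6/25)*2128681)) = 1/(12075 + (-12 + 12772086/25)) = 1/(12075 + 12771786/25) = 1/(13073661/25) = 25/13073661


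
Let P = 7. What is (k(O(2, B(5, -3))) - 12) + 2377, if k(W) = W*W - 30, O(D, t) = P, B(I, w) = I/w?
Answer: 2384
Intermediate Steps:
O(D, t) = 7
k(W) = -30 + W² (k(W) = W² - 30 = -30 + W²)
(k(O(2, B(5, -3))) - 12) + 2377 = ((-30 + 7²) - 12) + 2377 = ((-30 + 49) - 12) + 2377 = (19 - 12) + 2377 = 7 + 2377 = 2384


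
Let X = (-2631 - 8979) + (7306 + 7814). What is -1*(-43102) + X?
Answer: 46612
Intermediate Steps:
X = 3510 (X = -11610 + 15120 = 3510)
-1*(-43102) + X = -1*(-43102) + 3510 = 43102 + 3510 = 46612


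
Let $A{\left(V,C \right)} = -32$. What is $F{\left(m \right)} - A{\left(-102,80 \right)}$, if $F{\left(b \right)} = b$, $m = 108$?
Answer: $140$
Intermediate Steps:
$F{\left(m \right)} - A{\left(-102,80 \right)} = 108 - -32 = 108 + 32 = 140$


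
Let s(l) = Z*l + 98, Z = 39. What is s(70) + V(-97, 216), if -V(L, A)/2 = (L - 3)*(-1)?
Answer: 2628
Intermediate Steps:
s(l) = 98 + 39*l (s(l) = 39*l + 98 = 98 + 39*l)
V(L, A) = -6 + 2*L (V(L, A) = -2*(L - 3)*(-1) = -2*(-3 + L)*(-1) = -2*(3 - L) = -6 + 2*L)
s(70) + V(-97, 216) = (98 + 39*70) + (-6 + 2*(-97)) = (98 + 2730) + (-6 - 194) = 2828 - 200 = 2628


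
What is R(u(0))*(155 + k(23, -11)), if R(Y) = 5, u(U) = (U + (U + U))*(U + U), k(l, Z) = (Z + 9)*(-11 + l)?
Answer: 655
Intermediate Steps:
k(l, Z) = (-11 + l)*(9 + Z) (k(l, Z) = (9 + Z)*(-11 + l) = (-11 + l)*(9 + Z))
u(U) = 6*U**2 (u(U) = (U + 2*U)*(2*U) = (3*U)*(2*U) = 6*U**2)
R(u(0))*(155 + k(23, -11)) = 5*(155 + (-99 - 11*(-11) + 9*23 - 11*23)) = 5*(155 + (-99 + 121 + 207 - 253)) = 5*(155 - 24) = 5*131 = 655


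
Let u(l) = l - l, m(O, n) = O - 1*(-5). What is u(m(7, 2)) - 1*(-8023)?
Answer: 8023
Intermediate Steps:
m(O, n) = 5 + O (m(O, n) = O + 5 = 5 + O)
u(l) = 0
u(m(7, 2)) - 1*(-8023) = 0 - 1*(-8023) = 0 + 8023 = 8023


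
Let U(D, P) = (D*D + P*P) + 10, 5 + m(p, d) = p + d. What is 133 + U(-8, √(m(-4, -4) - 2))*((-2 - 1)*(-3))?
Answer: 664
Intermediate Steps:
m(p, d) = -5 + d + p (m(p, d) = -5 + (p + d) = -5 + (d + p) = -5 + d + p)
U(D, P) = 10 + D² + P² (U(D, P) = (D² + P²) + 10 = 10 + D² + P²)
133 + U(-8, √(m(-4, -4) - 2))*((-2 - 1)*(-3)) = 133 + (10 + (-8)² + (√((-5 - 4 - 4) - 2))²)*((-2 - 1)*(-3)) = 133 + (10 + 64 + (√(-13 - 2))²)*(-3*(-3)) = 133 + (10 + 64 + (√(-15))²)*9 = 133 + (10 + 64 + (I*√15)²)*9 = 133 + (10 + 64 - 15)*9 = 133 + 59*9 = 133 + 531 = 664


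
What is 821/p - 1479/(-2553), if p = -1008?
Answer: -201727/857808 ≈ -0.23517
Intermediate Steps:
821/p - 1479/(-2553) = 821/(-1008) - 1479/(-2553) = 821*(-1/1008) - 1479*(-1/2553) = -821/1008 + 493/851 = -201727/857808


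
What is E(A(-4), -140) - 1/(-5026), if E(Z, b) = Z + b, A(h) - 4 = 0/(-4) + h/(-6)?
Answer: -2040553/15078 ≈ -135.33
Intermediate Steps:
A(h) = 4 - h/6 (A(h) = 4 + (0/(-4) + h/(-6)) = 4 + (0*(-1/4) + h*(-1/6)) = 4 + (0 - h/6) = 4 - h/6)
E(A(-4), -140) - 1/(-5026) = ((4 - 1/6*(-4)) - 140) - 1/(-5026) = ((4 + 2/3) - 140) - 1*(-1/5026) = (14/3 - 140) + 1/5026 = -406/3 + 1/5026 = -2040553/15078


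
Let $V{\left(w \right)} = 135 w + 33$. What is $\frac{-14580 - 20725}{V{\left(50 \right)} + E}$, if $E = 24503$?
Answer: $- \frac{35305}{31286} \approx -1.1285$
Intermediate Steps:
$V{\left(w \right)} = 33 + 135 w$
$\frac{-14580 - 20725}{V{\left(50 \right)} + E} = \frac{-14580 - 20725}{\left(33 + 135 \cdot 50\right) + 24503} = - \frac{35305}{\left(33 + 6750\right) + 24503} = - \frac{35305}{6783 + 24503} = - \frac{35305}{31286}$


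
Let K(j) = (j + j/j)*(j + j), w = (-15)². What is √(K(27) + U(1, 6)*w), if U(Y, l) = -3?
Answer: 3*√93 ≈ 28.931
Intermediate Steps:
w = 225
K(j) = 2*j*(1 + j) (K(j) = (j + 1)*(2*j) = (1 + j)*(2*j) = 2*j*(1 + j))
√(K(27) + U(1, 6)*w) = √(2*27*(1 + 27) - 3*225) = √(2*27*28 - 675) = √(1512 - 675) = √837 = 3*√93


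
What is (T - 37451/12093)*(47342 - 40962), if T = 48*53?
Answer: 6759971020/417 ≈ 1.6211e+7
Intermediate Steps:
T = 2544
(T - 37451/12093)*(47342 - 40962) = (2544 - 37451/12093)*(47342 - 40962) = (2544 - 37451*1/12093)*6380 = (2544 - 37451/12093)*6380 = (30727141/12093)*6380 = 6759971020/417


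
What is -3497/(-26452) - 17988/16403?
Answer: -418457285/433892156 ≈ -0.96443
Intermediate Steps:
-3497/(-26452) - 17988/16403 = -3497*(-1/26452) - 17988*1/16403 = 3497/26452 - 17988/16403 = -418457285/433892156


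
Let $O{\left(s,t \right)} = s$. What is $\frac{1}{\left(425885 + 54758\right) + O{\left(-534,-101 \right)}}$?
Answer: $\frac{1}{480109} \approx 2.0829 \cdot 10^{-6}$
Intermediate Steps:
$\frac{1}{\left(425885 + 54758\right) + O{\left(-534,-101 \right)}} = \frac{1}{\left(425885 + 54758\right) - 534} = \frac{1}{480643 - 534} = \frac{1}{480109}$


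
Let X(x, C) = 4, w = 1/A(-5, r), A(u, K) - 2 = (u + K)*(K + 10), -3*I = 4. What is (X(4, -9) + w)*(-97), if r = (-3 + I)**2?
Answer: -12531721/32278 ≈ -388.24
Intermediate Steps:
I = -4/3 (I = -1/3*4 = -4/3 ≈ -1.3333)
r = 169/9 (r = (-3 - 4/3)**2 = (-13/3)**2 = 169/9 ≈ 18.778)
A(u, K) = 2 + (10 + K)*(K + u) (A(u, K) = 2 + (u + K)*(K + 10) = 2 + (K + u)*(10 + K) = 2 + (10 + K)*(K + u))
w = 81/32278 (w = 1/(2 + (169/9)**2 + 10*(169/9) + 10*(-5) + (169/9)*(-5)) = 1/(2 + 28561/81 + 1690/9 - 50 - 845/9) = 1/(32278/81) = 81/32278 ≈ 0.0025094)
(X(4, -9) + w)*(-97) = (4 + 81/32278)*(-97) = (129193/32278)*(-97) = -12531721/32278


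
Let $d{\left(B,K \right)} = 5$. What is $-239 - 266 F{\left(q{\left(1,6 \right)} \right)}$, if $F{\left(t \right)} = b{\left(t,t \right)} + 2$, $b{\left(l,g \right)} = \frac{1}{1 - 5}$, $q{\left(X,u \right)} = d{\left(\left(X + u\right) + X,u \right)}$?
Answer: $- \frac{1409}{2} \approx -704.5$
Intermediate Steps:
$q{\left(X,u \right)} = 5$
$b{\left(l,g \right)} = - \frac{1}{4}$ ($b{\left(l,g \right)} = \frac{1}{-4} = - \frac{1}{4}$)
$F{\left(t \right)} = \frac{7}{4}$ ($F{\left(t \right)} = - \frac{1}{4} + 2 = \frac{7}{4}$)
$-239 - 266 F{\left(q{\left(1,6 \right)} \right)} = -239 - \frac{931}{2} = - \frac{1409}{2}$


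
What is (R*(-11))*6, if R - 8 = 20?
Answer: -1848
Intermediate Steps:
R = 28 (R = 8 + 20 = 28)
(R*(-11))*6 = (28*(-11))*6 = -308*6 = -1848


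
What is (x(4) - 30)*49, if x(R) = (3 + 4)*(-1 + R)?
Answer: -441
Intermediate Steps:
x(R) = -7 + 7*R (x(R) = 7*(-1 + R) = -7 + 7*R)
(x(4) - 30)*49 = ((-7 + 7*4) - 30)*49 = ((-7 + 28) - 30)*49 = (21 - 30)*49 = -9*49 = -441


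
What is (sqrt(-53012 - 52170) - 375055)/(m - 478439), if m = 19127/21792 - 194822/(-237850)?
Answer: 971997638748000/1239924621711413 - 2591613600*I*sqrt(105182)/1239924621711413 ≈ 0.78392 - 0.00067787*I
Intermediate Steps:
m = 4397458987/2591613600 (m = 19127*(1/21792) - 194822*(-1/237850) = 19127/21792 + 97411/118925 = 4397458987/2591613600 ≈ 1.6968)
(sqrt(-53012 - 52170) - 375055)/(m - 478439) = (sqrt(-53012 - 52170) - 375055)/(4397458987/2591613600 - 478439) = (sqrt(-105182) - 375055)/(-1239924621711413/2591613600) = (I*sqrt(105182) - 375055)*(-2591613600/1239924621711413) = (-375055 + I*sqrt(105182))*(-2591613600/1239924621711413) = 971997638748000/1239924621711413 - 2591613600*I*sqrt(105182)/1239924621711413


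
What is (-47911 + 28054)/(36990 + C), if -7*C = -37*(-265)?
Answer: -138999/249125 ≈ -0.55795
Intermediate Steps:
C = -9805/7 (C = -(-37)*(-265)/7 = -⅐*9805 = -9805/7 ≈ -1400.7)
(-47911 + 28054)/(36990 + C) = (-47911 + 28054)/(36990 - 9805/7) = -19857/249125/7 = -19857*7/249125 = -138999/249125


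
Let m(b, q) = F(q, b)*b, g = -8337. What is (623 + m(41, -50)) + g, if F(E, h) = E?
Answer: -9764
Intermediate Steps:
m(b, q) = b*q (m(b, q) = q*b = b*q)
(623 + m(41, -50)) + g = (623 + 41*(-50)) - 8337 = (623 - 2050) - 8337 = -1427 - 8337 = -9764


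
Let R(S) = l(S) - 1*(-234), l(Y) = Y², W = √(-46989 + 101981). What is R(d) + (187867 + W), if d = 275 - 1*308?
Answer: 189190 + 4*√3437 ≈ 1.8942e+5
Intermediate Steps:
W = 4*√3437 (W = √54992 = 4*√3437 ≈ 234.50)
d = -33 (d = 275 - 308 = -33)
R(S) = 234 + S² (R(S) = S² - 1*(-234) = S² + 234 = 234 + S²)
R(d) + (187867 + W) = (234 + (-33)²) + (187867 + 4*√3437) = (234 + 1089) + (187867 + 4*√3437) = 1323 + (187867 + 4*√3437) = 189190 + 4*√3437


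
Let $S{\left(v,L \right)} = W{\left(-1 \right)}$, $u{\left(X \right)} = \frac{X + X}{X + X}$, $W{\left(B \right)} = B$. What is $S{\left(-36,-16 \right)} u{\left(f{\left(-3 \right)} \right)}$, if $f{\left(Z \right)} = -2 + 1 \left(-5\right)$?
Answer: $-1$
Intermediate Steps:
$f{\left(Z \right)} = -7$ ($f{\left(Z \right)} = -2 - 5 = -7$)
$u{\left(X \right)} = 1$ ($u{\left(X \right)} = \frac{2 X}{2 X} = 2 X \frac{1}{2 X} = 1$)
$S{\left(v,L \right)} = -1$
$S{\left(-36,-16 \right)} u{\left(f{\left(-3 \right)} \right)} = \left(-1\right) 1 = -1$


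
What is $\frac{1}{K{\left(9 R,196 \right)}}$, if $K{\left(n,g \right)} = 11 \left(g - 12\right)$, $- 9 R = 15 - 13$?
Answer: $\frac{1}{2024} \approx 0.00049407$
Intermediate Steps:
$R = - \frac{2}{9}$ ($R = - \frac{15 - 13}{9} = \left(- \frac{1}{9}\right) 2 = - \frac{2}{9} \approx -0.22222$)
$K{\left(n,g \right)} = -132 + 11 g$ ($K{\left(n,g \right)} = 11 \left(-12 + g\right) = -132 + 11 g$)
$\frac{1}{K{\left(9 R,196 \right)}} = \frac{1}{-132 + 11 \cdot 196} = \frac{1}{-132 + 2156} = \frac{1}{2024}$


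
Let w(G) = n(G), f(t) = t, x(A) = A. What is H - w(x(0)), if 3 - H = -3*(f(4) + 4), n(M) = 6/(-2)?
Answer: 30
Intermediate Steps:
n(M) = -3 (n(M) = 6*(-1/2) = -3)
w(G) = -3
H = 27 (H = 3 - (-3)*(4 + 4) = 3 - (-3)*8 = 3 - 1*(-24) = 3 + 24 = 27)
H - w(x(0)) = 27 - 1*(-3) = 27 + 3 = 30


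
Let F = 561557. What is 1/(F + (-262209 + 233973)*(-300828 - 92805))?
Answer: 1/11115182945 ≈ 8.9967e-11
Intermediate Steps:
1/(F + (-262209 + 233973)*(-300828 - 92805)) = 1/(561557 + (-262209 + 233973)*(-300828 - 92805)) = 1/(561557 - 28236*(-393633)) = 1/(561557 + 11114621388) = 1/11115182945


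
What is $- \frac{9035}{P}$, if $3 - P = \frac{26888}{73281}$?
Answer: $- \frac{132418767}{38591} \approx -3431.3$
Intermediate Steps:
$P = \frac{192955}{73281}$ ($P = 3 - \frac{26888}{73281} = \frac{192955}{73281} \approx 2.6331$)
$- \frac{9035}{P} = - \frac{9035}{\frac{192955}{73281}} = \left(-9035\right) \frac{73281}{192955} = - \frac{132418767}{38591}$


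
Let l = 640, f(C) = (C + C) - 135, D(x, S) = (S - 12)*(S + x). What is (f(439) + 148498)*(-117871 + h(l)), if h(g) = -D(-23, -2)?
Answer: -17643420261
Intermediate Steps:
D(x, S) = (-12 + S)*(S + x)
f(C) = -135 + 2*C (f(C) = 2*C - 135 = -135 + 2*C)
h(g) = -350 (h(g) = -((-2)**2 - 12*(-2) - 12*(-23) - 2*(-23)) = -(4 + 24 + 276 + 46) = -1*350 = -350)
(f(439) + 148498)*(-117871 + h(l)) = ((-135 + 2*439) + 148498)*(-117871 - 350) = ((-135 + 878) + 148498)*(-118221) = (743 + 148498)*(-118221) = 149241*(-118221) = -17643420261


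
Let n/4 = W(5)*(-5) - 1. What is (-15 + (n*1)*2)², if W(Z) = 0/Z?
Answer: 529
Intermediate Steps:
W(Z) = 0
n = -4 (n = 4*(0*(-5) - 1) = 4*(0 - 1) = 4*(-1) = -4)
(-15 + (n*1)*2)² = (-15 - 4*1*2)² = (-15 - 4*2)² = (-15 - 8)² = (-23)² = 529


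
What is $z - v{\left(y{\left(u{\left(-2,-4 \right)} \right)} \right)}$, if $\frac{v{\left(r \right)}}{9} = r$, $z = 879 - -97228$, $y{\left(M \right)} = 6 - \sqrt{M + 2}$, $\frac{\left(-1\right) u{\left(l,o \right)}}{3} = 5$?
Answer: $98053 + 9 i \sqrt{13} \approx 98053.0 + 32.45 i$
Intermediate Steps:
$u{\left(l,o \right)} = -15$ ($u{\left(l,o \right)} = \left(-3\right) 5 = -15$)
$y{\left(M \right)} = 6 - \sqrt{2 + M}$
$z = 98107$ ($z = 879 + 97228 = 98107$)
$v{\left(r \right)} = 9 r$
$z - v{\left(y{\left(u{\left(-2,-4 \right)} \right)} \right)} = 98107 - 9 \left(6 - \sqrt{2 - 15}\right) = 98107 - 9 \left(6 - \sqrt{-13}\right) = 98107 - 9 \left(6 - i \sqrt{13}\right) = 98107 - \left(54 - 9 i \sqrt{13}\right) = 98053 + 9 i \sqrt{13}$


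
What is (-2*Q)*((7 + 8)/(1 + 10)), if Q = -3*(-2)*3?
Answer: -540/11 ≈ -49.091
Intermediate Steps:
Q = 18 (Q = 6*3 = 18)
(-2*Q)*((7 + 8)/(1 + 10)) = (-2*18)*((7 + 8)/(1 + 10)) = -540/11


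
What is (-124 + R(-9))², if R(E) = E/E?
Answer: 15129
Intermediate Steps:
R(E) = 1
(-124 + R(-9))² = (-124 + 1)² = (-123)² = 15129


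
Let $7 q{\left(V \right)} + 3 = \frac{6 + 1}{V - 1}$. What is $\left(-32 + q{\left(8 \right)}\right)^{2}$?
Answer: $\frac{51076}{49} \approx 1042.4$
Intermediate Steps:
$q{\left(V \right)} = - \frac{3}{7} + \frac{1}{-1 + V}$ ($q{\left(V \right)} = - \frac{3}{7} + \frac{\left(6 + 1\right) \frac{1}{V - 1}}{7} = - \frac{3}{7} + \frac{7 \frac{1}{-1 + V}}{7} = - \frac{3}{7} + \frac{1}{-1 + V}$)
$\left(-32 + q{\left(8 \right)}\right)^{2} = \left(-32 + \frac{10 - 24}{7 \left(-1 + 8\right)}\right)^{2} = \left(-32 + \frac{10 - 24}{7 \cdot 7}\right)^{2} = \left(-32 + \frac{1}{7} \cdot \frac{1}{7} \left(-14\right)\right)^{2} = \left(-32 - \frac{2}{7}\right)^{2} = \left(- \frac{226}{7}\right)^{2} = \frac{51076}{49}$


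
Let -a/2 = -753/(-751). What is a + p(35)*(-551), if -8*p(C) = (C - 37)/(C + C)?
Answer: -835481/210280 ≈ -3.9732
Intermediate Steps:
p(C) = -(-37 + C)/(16*C) (p(C) = -(C - 37)/(8*(C + C)) = -(-37 + C)/(8*(2*C)) = -(-37 + C)*1/(2*C)/8 = -(-37 + C)/(16*C))
a = -1506/751 (a = -(-1506)/(-751) = -(-1506)*(-1)/751 = -2*753/751 = -1506/751 ≈ -2.0053)
a + p(35)*(-551) = -1506/751 + ((1/16)*(37 - 1*35)/35)*(-551) = -1506/751 + ((1/16)*(1/35)*(37 - 35))*(-551) = -1506/751 + ((1/16)*(1/35)*2)*(-551) = -1506/751 + (1/280)*(-551) = -1506/751 - 551/280 = -835481/210280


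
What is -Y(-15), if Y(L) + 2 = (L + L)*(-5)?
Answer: -148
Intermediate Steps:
Y(L) = -2 - 10*L (Y(L) = -2 + (L + L)*(-5) = -2 + (2*L)*(-5) = -2 - 10*L)
-Y(-15) = -(-2 - 10*(-15)) = -(-2 + 150) = -1*148 = -148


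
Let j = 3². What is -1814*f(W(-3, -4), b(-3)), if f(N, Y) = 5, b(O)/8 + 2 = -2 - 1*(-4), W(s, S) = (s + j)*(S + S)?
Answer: -9070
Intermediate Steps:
j = 9
W(s, S) = 2*S*(9 + s) (W(s, S) = (s + 9)*(S + S) = (9 + s)*(2*S) = 2*S*(9 + s))
b(O) = 0 (b(O) = -16 + 8*(-2 - 1*(-4)) = -16 + 8*(-2 + 4) = -16 + 8*2 = -16 + 16 = 0)
-1814*f(W(-3, -4), b(-3)) = -1814*5 = -9070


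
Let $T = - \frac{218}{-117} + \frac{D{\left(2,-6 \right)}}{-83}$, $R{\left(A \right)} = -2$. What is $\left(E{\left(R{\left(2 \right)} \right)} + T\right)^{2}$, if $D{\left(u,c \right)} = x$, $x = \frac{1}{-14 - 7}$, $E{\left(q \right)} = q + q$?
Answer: $\frac{21086234521}{4620872529} \approx 4.5633$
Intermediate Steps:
$E{\left(q \right)} = 2 q$
$x = - \frac{1}{21}$ ($x = \frac{1}{-21} = - \frac{1}{21} \approx -0.047619$)
$D{\left(u,c \right)} = - \frac{1}{21}$
$T = \frac{126697}{67977}$ ($T = - \frac{218}{-117} - \frac{1}{21 \left(-83\right)} = \left(-218\right) \left(- \frac{1}{117}\right) - - \frac{1}{1743} = \frac{218}{117} + \frac{1}{1743} = \frac{126697}{67977} \approx 1.8638$)
$\left(E{\left(R{\left(2 \right)} \right)} + T\right)^{2} = \left(2 \left(-2\right) + \frac{126697}{67977}\right)^{2} = \left(-4 + \frac{126697}{67977}\right)^{2} = \left(- \frac{145211}{67977}\right)^{2} = \frac{21086234521}{4620872529}$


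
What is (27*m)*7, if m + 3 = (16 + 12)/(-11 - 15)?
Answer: -10017/13 ≈ -770.54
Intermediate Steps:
m = -53/13 (m = -3 + (16 + 12)/(-11 - 15) = -3 + 28/(-26) = -3 + 28*(-1/26) = -3 - 14/13 = -53/13 ≈ -4.0769)
(27*m)*7 = (27*(-53/13))*7 = -1431/13*7 = -10017/13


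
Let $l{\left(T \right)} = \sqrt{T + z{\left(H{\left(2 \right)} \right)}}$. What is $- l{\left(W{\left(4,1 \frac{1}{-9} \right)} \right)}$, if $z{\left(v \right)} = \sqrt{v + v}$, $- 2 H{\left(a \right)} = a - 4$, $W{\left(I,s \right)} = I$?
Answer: $- \sqrt{4 + \sqrt{2}} \approx -2.3268$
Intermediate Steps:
$H{\left(a \right)} = 2 - \frac{a}{2}$ ($H{\left(a \right)} = - \frac{a - 4}{2} = - \frac{-4 + a}{2} = 2 - \frac{a}{2}$)
$z{\left(v \right)} = \sqrt{2} \sqrt{v}$ ($z{\left(v \right)} = \sqrt{2 v} = \sqrt{2} \sqrt{v}$)
$l{\left(T \right)} = \sqrt{T + \sqrt{2}}$ ($l{\left(T \right)} = \sqrt{T + \sqrt{2} \sqrt{2 - 1}} = \sqrt{T + \sqrt{2} \sqrt{1}} = \sqrt{T + \sqrt{2} \cdot 1} = \sqrt{T + \sqrt{2}}$)
$- l{\left(W{\left(4,1 \frac{1}{-9} \right)} \right)} = - \sqrt{4 + \sqrt{2}}$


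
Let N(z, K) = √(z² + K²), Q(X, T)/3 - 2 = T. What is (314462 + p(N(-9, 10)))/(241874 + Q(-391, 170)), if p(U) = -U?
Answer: 157231/121195 - √181/242390 ≈ 1.2973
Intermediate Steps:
Q(X, T) = 6 + 3*T
N(z, K) = √(K² + z²)
(314462 + p(N(-9, 10)))/(241874 + Q(-391, 170)) = (314462 - √(10² + (-9)²))/(241874 + (6 + 3*170)) = (314462 - √(100 + 81))/(241874 + (6 + 510)) = (314462 - √181)/(241874 + 516) = (314462 - √181)/242390 = (314462 - √181)*(1/242390) = 157231/121195 - √181/242390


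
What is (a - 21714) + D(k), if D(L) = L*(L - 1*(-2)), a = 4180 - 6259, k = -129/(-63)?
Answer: -10489058/441 ≈ -23785.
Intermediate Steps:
k = 43/21 (k = -129*(-1/63) = 43/21 ≈ 2.0476)
a = -2079
D(L) = L*(2 + L) (D(L) = L*(L + 2) = L*(2 + L))
(a - 21714) + D(k) = (-2079 - 21714) + 43*(2 + 43/21)/21 = -23793 + (43/21)*(85/21) = -23793 + 3655/441 = -10489058/441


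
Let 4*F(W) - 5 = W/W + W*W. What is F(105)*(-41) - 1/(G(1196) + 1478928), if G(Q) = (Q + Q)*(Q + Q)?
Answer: -814154736109/7200592 ≈ -1.1307e+5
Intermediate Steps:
G(Q) = 4*Q² (G(Q) = (2*Q)*(2*Q) = 4*Q²)
F(W) = 3/2 + W²/4 (F(W) = 5/4 + (W/W + W*W)/4 = 5/4 + (1 + W²)/4 = 5/4 + (¼ + W²/4) = 3/2 + W²/4)
F(105)*(-41) - 1/(G(1196) + 1478928) = (3/2 + (¼)*105²)*(-41) - 1/(4*1196² + 1478928) = (3/2 + (¼)*11025)*(-41) - 1/(4*1430416 + 1478928) = (3/2 + 11025/4)*(-41) - 1/(5721664 + 1478928) = (11031/4)*(-41) - 1/7200592 = -452271/4 - 1*1/7200592 = -452271/4 - 1/7200592 = -814154736109/7200592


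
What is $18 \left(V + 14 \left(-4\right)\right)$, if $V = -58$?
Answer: $-2052$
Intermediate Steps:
$18 \left(V + 14 \left(-4\right)\right) = 18 \left(-58 + 14 \left(-4\right)\right) = 18 \left(-58 - 56\right) = 18 \left(-114\right) = -2052$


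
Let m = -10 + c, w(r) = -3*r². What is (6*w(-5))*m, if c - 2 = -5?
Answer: 5850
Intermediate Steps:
c = -3 (c = 2 - 5 = -3)
m = -13 (m = -10 - 3 = -13)
(6*w(-5))*m = (6*(-3*(-5)²))*(-13) = (6*(-3*25))*(-13) = (6*(-75))*(-13) = -450*(-13) = 5850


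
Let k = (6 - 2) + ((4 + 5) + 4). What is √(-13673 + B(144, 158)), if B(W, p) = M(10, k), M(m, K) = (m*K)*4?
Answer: I*√12993 ≈ 113.99*I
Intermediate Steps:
k = 17 (k = 4 + (9 + 4) = 4 + 13 = 17)
M(m, K) = 4*K*m (M(m, K) = (K*m)*4 = 4*K*m)
B(W, p) = 680 (B(W, p) = 4*17*10 = 680)
√(-13673 + B(144, 158)) = √(-13673 + 680) = √(-12993) = I*√12993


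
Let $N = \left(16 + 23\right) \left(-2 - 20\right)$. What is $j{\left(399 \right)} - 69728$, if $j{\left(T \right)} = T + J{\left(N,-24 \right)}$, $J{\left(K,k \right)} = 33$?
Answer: $-69296$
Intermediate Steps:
$N = -858$ ($N = 39 \left(-22\right) = -858$)
$j{\left(T \right)} = 33 + T$ ($j{\left(T \right)} = T + 33 = 33 + T$)
$j{\left(399 \right)} - 69728 = \left(33 + 399\right) - 69728 = 432 - 69728 = -69296$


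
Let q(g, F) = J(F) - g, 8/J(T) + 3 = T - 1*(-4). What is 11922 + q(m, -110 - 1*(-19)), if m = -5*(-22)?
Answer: 531536/45 ≈ 11812.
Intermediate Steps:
J(T) = 8/(1 + T) (J(T) = 8/(-3 + (T - 1*(-4))) = 8/(-3 + (T + 4)) = 8/(-3 + (4 + T)) = 8/(1 + T))
m = 110
q(g, F) = -g + 8/(1 + F) (q(g, F) = 8/(1 + F) - g = -g + 8/(1 + F))
11922 + q(m, -110 - 1*(-19)) = 11922 + (8 - 1*110*(1 + (-110 - 1*(-19))))/(1 + (-110 - 1*(-19))) = 11922 + (8 - 1*110*(1 + (-110 + 19)))/(1 + (-110 + 19)) = 11922 + (8 - 1*110*(1 - 91))/(1 - 91) = 11922 + (8 - 1*110*(-90))/(-90) = 11922 - (8 + 9900)/90 = 11922 - 1/90*9908 = 11922 - 4954/45 = 531536/45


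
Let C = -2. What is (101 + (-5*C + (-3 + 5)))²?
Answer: 12769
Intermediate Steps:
(101 + (-5*C + (-3 + 5)))² = (101 + (-5*(-2) + (-3 + 5)))² = (101 + (10 + 2))² = (101 + 12)² = 113² = 12769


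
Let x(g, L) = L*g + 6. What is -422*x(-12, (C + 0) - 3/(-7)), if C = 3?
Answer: 103812/7 ≈ 14830.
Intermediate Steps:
x(g, L) = 6 + L*g
-422*x(-12, (C + 0) - 3/(-7)) = -422*(6 + ((3 + 0) - 3/(-7))*(-12)) = -422*(6 + (3 - 3*(-⅐))*(-12)) = -422*(6 + (3 + 3/7)*(-12)) = -422*(6 + (24/7)*(-12)) = -422*(6 - 288/7) = -422*(-246/7) = 103812/7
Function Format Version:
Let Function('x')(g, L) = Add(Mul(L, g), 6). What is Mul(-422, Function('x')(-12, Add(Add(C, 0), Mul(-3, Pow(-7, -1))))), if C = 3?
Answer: Rational(103812, 7) ≈ 14830.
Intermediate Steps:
Function('x')(g, L) = Add(6, Mul(L, g))
Mul(-422, Function('x')(-12, Add(Add(C, 0), Mul(-3, Pow(-7, -1))))) = Mul(-422, Add(6, Mul(Add(Add(3, 0), Mul(-3, Pow(-7, -1))), -12))) = Mul(-422, Add(6, Mul(Add(3, Mul(-3, Rational(-1, 7))), -12))) = Mul(-422, Add(6, Mul(Add(3, Rational(3, 7)), -12))) = Mul(-422, Add(6, Mul(Rational(24, 7), -12))) = Mul(-422, Add(6, Rational(-288, 7))) = Mul(-422, Rational(-246, 7)) = Rational(103812, 7)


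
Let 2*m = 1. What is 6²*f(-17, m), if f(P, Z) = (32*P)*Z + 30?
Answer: -8712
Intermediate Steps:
m = ½ (m = (½)*1 = ½ ≈ 0.50000)
f(P, Z) = 30 + 32*P*Z (f(P, Z) = 32*P*Z + 30 = 30 + 32*P*Z)
6²*f(-17, m) = 6²*(30 + 32*(-17)*(½)) = 36*(30 - 272) = 36*(-242) = -8712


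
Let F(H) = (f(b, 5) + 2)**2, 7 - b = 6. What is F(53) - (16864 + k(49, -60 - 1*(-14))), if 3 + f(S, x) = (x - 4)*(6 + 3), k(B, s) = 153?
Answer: -16953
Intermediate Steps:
b = 1 (b = 7 - 1*6 = 7 - 6 = 1)
f(S, x) = -39 + 9*x (f(S, x) = -3 + (x - 4)*(6 + 3) = -3 + (-4 + x)*9 = -3 + (-36 + 9*x) = -39 + 9*x)
F(H) = 64 (F(H) = ((-39 + 9*5) + 2)**2 = ((-39 + 45) + 2)**2 = (6 + 2)**2 = 8**2 = 64)
F(53) - (16864 + k(49, -60 - 1*(-14))) = 64 - (16864 + 153) = 64 - 1*17017 = 64 - 17017 = -16953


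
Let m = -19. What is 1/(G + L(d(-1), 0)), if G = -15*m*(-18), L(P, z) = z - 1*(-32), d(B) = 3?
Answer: -1/5098 ≈ -0.00019616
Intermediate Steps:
L(P, z) = 32 + z (L(P, z) = z + 32 = 32 + z)
G = -5130 (G = -15*(-19)*(-18) = 285*(-18) = -5130)
1/(G + L(d(-1), 0)) = 1/(-5130 + (32 + 0)) = 1/(-5130 + 32) = 1/(-5098) = -1/5098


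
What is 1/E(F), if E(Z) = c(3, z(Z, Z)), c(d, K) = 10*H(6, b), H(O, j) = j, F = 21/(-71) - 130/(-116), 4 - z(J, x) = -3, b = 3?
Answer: 1/30 ≈ 0.033333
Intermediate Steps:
z(J, x) = 7 (z(J, x) = 4 - 1*(-3) = 4 + 3 = 7)
F = 3397/4118 (F = 21*(-1/71) - 130*(-1/116) = -21/71 + 65/58 = 3397/4118 ≈ 0.82491)
c(d, K) = 30 (c(d, K) = 10*3 = 30)
E(Z) = 30
1/E(F) = 1/30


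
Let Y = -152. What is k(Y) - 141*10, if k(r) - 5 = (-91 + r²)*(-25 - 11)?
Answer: -829873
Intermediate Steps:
k(r) = 3281 - 36*r² (k(r) = 5 + (-91 + r²)*(-25 - 11) = 5 + (-91 + r²)*(-36) = 5 + (3276 - 36*r²) = 3281 - 36*r²)
k(Y) - 141*10 = (3281 - 36*(-152)²) - 141*10 = (3281 - 36*23104) - 1410 = (3281 - 831744) - 1410 = -828463 - 1410 = -829873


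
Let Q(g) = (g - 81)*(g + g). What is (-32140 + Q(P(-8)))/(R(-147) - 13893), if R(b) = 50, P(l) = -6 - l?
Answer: 32456/13843 ≈ 2.3446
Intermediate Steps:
Q(g) = 2*g*(-81 + g) (Q(g) = (-81 + g)*(2*g) = 2*g*(-81 + g))
(-32140 + Q(P(-8)))/(R(-147) - 13893) = (-32140 + 2*(-6 - 1*(-8))*(-81 + (-6 - 1*(-8))))/(50 - 13893) = (-32140 + 2*(-6 + 8)*(-81 + (-6 + 8)))/(-13843) = (-32140 + 2*2*(-81 + 2))*(-1/13843) = (-32140 + 2*2*(-79))*(-1/13843) = (-32140 - 316)*(-1/13843) = -32456*(-1/13843) = 32456/13843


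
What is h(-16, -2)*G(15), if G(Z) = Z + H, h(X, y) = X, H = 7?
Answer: -352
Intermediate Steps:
G(Z) = 7 + Z (G(Z) = Z + 7 = 7 + Z)
h(-16, -2)*G(15) = -16*(7 + 15) = -16*22 = -352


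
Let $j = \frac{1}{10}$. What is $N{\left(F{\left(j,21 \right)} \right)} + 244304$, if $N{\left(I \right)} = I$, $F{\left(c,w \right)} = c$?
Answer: $\frac{2443041}{10} \approx 2.443 \cdot 10^{5}$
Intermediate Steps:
$j = \frac{1}{10} \approx 0.1$
$N{\left(F{\left(j,21 \right)} \right)} + 244304 = \frac{1}{10} + 244304 = \frac{2443041}{10}$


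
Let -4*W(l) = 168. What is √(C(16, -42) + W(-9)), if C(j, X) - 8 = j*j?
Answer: √222 ≈ 14.900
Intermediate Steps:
C(j, X) = 8 + j² (C(j, X) = 8 + j*j = 8 + j²)
W(l) = -42 (W(l) = -¼*168 = -42)
√(C(16, -42) + W(-9)) = √((8 + 16²) - 42) = √((8 + 256) - 42) = √(264 - 42) = √222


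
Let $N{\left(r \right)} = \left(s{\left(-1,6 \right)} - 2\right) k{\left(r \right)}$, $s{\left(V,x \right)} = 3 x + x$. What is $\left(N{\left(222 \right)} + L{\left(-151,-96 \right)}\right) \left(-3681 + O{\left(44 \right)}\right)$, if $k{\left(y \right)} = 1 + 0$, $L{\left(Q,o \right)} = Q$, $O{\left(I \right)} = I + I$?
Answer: $463497$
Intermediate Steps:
$O{\left(I \right)} = 2 I$
$s{\left(V,x \right)} = 4 x$
$k{\left(y \right)} = 1$
$N{\left(r \right)} = 22$ ($N{\left(r \right)} = \left(4 \cdot 6 - 2\right) 1 = \left(24 - 2\right) 1 = 22 \cdot 1 = 22$)
$\left(N{\left(222 \right)} + L{\left(-151,-96 \right)}\right) \left(-3681 + O{\left(44 \right)}\right) = \left(22 - 151\right) \left(-3681 + 2 \cdot 44\right) = - 129 \left(-3681 + 88\right) = \left(-129\right) \left(-3593\right) = 463497$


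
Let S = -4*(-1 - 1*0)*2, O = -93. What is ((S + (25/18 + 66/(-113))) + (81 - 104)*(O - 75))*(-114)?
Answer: -149668415/339 ≈ -4.4150e+5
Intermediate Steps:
S = 8 (S = -4*(-1 + 0)*2 = -4*(-1)*2 = 4*2 = 8)
((S + (25/18 + 66/(-113))) + (81 - 104)*(O - 75))*(-114) = ((8 + (25/18 + 66/(-113))) + (81 - 104)*(-93 - 75))*(-114) = ((8 + (25*(1/18) + 66*(-1/113))) - 23*(-168))*(-114) = ((8 + (25/18 - 66/113)) + 3864)*(-114) = ((8 + 1637/2034) + 3864)*(-114) = (17909/2034 + 3864)*(-114) = (7877285/2034)*(-114) = -149668415/339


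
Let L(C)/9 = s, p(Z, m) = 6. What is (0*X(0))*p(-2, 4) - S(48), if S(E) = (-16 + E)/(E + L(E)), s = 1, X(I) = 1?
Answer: -32/57 ≈ -0.56140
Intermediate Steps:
L(C) = 9 (L(C) = 9*1 = 9)
S(E) = (-16 + E)/(9 + E) (S(E) = (-16 + E)/(E + 9) = (-16 + E)/(9 + E))
(0*X(0))*p(-2, 4) - S(48) = (0*1)*6 - (-16 + 48)/(9 + 48) = 0*6 - 32/57 = 0 - 32/57 = -32/57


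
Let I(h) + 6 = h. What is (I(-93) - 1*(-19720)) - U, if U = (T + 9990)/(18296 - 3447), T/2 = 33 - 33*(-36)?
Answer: 291339797/14849 ≈ 19620.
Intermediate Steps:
I(h) = -6 + h
T = 2442 (T = 2*(33 - 33*(-36)) = 2*(33 + 1188) = 2*1221 = 2442)
U = 12432/14849 (U = (2442 + 9990)/(18296 - 3447) = 12432/14849 ≈ 0.83723)
(I(-93) - 1*(-19720)) - U = ((-6 - 93) - 1*(-19720)) - 1*12432/14849 = (-99 + 19720) - 12432/14849 = 19621 - 12432/14849 = 291339797/14849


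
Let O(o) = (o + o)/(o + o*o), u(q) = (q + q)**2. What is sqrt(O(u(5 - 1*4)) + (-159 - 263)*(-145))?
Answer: 4*sqrt(95610)/5 ≈ 247.37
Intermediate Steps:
u(q) = 4*q**2 (u(q) = (2*q)**2 = 4*q**2)
O(o) = 2*o/(o + o**2) (O(o) = (2*o)/(o + o**2) = 2*o/(o + o**2))
sqrt(O(u(5 - 1*4)) + (-159 - 263)*(-145)) = sqrt(2/(1 + 4*(5 - 1*4)**2) + (-159 - 263)*(-145)) = sqrt(2/(1 + 4*(5 - 4)**2) - 422*(-145)) = sqrt(2/(1 + 4*1**2) + 61190) = sqrt(2/(1 + 4*1) + 61190) = sqrt(2/(1 + 4) + 61190) = sqrt(2/5 + 61190) = sqrt(305952/5) = 4*sqrt(95610)/5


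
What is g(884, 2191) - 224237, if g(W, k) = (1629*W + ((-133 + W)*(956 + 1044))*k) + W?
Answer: 3292098683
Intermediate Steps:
g(W, k) = 1630*W + k*(-266000 + 2000*W) (g(W, k) = (1629*W + ((-133 + W)*2000)*k) + W = (1629*W + (-266000 + 2000*W)*k) + W = (1629*W + k*(-266000 + 2000*W)) + W = 1630*W + k*(-266000 + 2000*W))
g(884, 2191) - 224237 = (-266000*2191 + 1630*884 + 2000*884*2191) - 224237 = (-582806000 + 1440920 + 3873688000) - 224237 = 3292322920 - 224237 = 3292098683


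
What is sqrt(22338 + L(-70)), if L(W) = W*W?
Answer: sqrt(27238) ≈ 165.04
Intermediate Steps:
L(W) = W**2
sqrt(22338 + L(-70)) = sqrt(22338 + (-70)**2) = sqrt(22338 + 4900) = sqrt(27238)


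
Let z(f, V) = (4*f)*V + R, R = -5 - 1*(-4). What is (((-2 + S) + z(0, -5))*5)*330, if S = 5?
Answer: 3300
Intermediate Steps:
R = -1 (R = -5 + 4 = -1)
z(f, V) = -1 + 4*V*f (z(f, V) = (4*f)*V - 1 = 4*V*f - 1 = -1 + 4*V*f)
(((-2 + S) + z(0, -5))*5)*330 = (((-2 + 5) + (-1 + 4*(-5)*0))*5)*330 = ((3 + (-1 + 0))*5)*330 = ((3 - 1)*5)*330 = (2*5)*330 = 10*330 = 3300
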